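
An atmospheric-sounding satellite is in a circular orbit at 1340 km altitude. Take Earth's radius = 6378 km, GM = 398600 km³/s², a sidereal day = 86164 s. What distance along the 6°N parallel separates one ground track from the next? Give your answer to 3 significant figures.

Semi-major axis a = 6378 + 1340 = 7718 km. Period T = 2π√(a³/μ) = 2π√(7718³/398600) = 6747.9 s = 112.46 min.
Node shift per orbit = (6747.9/86164) × 360° = 28.19°.
Equatorial spacing = 28.19 × 111.3 km/° = 3138 km.
At 6° latitude, spacing = 3138 × cos(6°) = 3121 km.

3120 km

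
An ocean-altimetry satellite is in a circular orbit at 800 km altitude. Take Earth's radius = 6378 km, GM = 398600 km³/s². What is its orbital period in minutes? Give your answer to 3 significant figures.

101 min

Semi-major axis a = 6378 + 800 = 7178 km. Period T = 2π√(a³/μ) = 2π√(7178³/398600) = 6052.2 s = 100.87 min.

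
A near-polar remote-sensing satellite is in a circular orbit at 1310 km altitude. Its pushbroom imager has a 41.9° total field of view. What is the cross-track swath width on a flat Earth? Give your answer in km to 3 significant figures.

Half-angle = 41.9°/2 = 20.95°.
Swath width ≈ 2h·tan(θ/2) = 2 × 1310 × tan(20.95°) = 1003.1 km.

1000 km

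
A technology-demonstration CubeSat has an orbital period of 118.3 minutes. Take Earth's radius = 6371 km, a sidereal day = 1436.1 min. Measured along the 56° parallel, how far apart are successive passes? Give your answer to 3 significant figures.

1840 km

T = 118.3 min = 7098.0 s.
Node shift per orbit = (7098.0/86166) × 360° = 29.66°.
Equatorial spacing = 29.66 × 111.2 km/° = 3298 km.
At 56° latitude, spacing = 3298 × cos(56°) = 1844 km.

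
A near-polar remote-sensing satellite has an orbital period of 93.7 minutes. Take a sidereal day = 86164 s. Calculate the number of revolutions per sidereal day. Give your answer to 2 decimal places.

15.33

T = 93.7 min = 5622.0 s.
Orbits per sidereal day = 86164 / 5622.0 = 15.326.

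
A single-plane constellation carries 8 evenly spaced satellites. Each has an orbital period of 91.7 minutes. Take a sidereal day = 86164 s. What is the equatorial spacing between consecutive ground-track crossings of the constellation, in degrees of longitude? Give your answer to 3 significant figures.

2.87°

T = 91.7 min = 5502.0 s.
Single-satellite node shift = (5502.0/86164) × 360° = 22.99°.
With 8 satellites evenly phased, successive equator crossings are 22.99/8 = 2.873° apart.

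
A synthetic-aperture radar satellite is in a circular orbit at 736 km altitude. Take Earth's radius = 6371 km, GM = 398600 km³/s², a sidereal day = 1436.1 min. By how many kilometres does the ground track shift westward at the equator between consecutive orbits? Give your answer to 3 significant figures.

Semi-major axis a = 6371 + 736 = 7107 km. Period T = 2π√(a³/μ) = 2π√(7107³/398600) = 5962.7 s = 99.38 min.
During one orbit Earth rotates (5962.7 / 86166) × 360° = 24.91°.
At the equator that is 24.91° × (2π·6371/360) km/° = 24.91 × 111.2 = 2770 km.

2770 km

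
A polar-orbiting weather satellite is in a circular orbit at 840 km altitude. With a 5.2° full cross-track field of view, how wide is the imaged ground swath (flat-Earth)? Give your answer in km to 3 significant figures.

Half-angle = 5.2°/2 = 2.6°.
Swath width ≈ 2h·tan(θ/2) = 2 × 840 × tan(2.6°) = 76.3 km.

76.3 km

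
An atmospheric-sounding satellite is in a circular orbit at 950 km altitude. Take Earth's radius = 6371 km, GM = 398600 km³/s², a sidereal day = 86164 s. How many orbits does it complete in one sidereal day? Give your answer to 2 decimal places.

13.82

Semi-major axis a = 6371 + 950 = 7321 km. Period T = 2π√(a³/μ) = 2π√(7321³/398600) = 6234.0 s = 103.90 min.
Orbits per sidereal day = 86164 / 6234.0 = 13.822.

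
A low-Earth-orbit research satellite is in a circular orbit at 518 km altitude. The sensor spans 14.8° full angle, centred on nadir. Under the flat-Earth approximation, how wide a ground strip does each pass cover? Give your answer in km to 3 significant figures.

Half-angle = 14.8°/2 = 7.4°.
Swath width ≈ 2h·tan(θ/2) = 2 × 518 × tan(7.4°) = 134.6 km.

135 km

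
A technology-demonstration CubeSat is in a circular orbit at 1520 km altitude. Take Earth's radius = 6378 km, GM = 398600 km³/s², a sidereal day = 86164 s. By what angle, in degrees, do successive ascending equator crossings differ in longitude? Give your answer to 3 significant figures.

Semi-major axis a = 6378 + 1520 = 7898 km. Period T = 2π√(a³/μ) = 2π√(7898³/398600) = 6985.3 s = 116.42 min.
During one orbit Earth rotates (6985.3 / 86164) × 360° = 29.19°.

29.2°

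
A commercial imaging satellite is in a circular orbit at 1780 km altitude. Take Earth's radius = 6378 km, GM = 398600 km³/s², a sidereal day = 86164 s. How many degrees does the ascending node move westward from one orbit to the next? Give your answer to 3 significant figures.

Semi-major axis a = 6378 + 1780 = 8158 km. Period T = 2π√(a³/μ) = 2π√(8158³/398600) = 7333.1 s = 122.22 min.
During one orbit Earth rotates (7333.1 / 86164) × 360° = 30.64°.

30.6°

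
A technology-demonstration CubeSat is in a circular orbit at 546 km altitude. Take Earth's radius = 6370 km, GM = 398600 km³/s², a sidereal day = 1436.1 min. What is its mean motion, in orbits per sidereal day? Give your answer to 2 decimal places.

15.05

Semi-major axis a = 6370 + 546 = 6916 km. Period T = 2π√(a³/μ) = 2π√(6916³/398600) = 5723.9 s = 95.40 min.
Orbits per sidereal day = 86166 / 5723.9 = 15.054.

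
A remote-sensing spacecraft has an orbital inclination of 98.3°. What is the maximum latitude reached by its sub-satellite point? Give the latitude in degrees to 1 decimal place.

81.7°

Retrograde orbit: the ground track reaches ±(180° − i) = ±(180 − 98.3) = ±81.7°.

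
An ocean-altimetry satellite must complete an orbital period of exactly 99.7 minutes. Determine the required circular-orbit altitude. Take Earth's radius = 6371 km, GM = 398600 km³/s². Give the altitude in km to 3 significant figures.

T = 99.7 min = 5982.0 s.
From T = 2π√(a³/μ): a = (μ T²/4π²)^(1/3) = (398600 × 5982.0² / 4π²)^(1/3) = 7122 km.
Altitude h = a − R = 7122 − 6371 = 751 km.

751 km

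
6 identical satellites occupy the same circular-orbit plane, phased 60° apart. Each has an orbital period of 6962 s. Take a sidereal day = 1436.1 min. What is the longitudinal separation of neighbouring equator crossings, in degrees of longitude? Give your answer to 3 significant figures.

4.85°

Single-satellite node shift = (6962.0/86166) × 360° = 29.09°.
With 6 satellites evenly phased, successive equator crossings are 29.09/6 = 4.848° apart.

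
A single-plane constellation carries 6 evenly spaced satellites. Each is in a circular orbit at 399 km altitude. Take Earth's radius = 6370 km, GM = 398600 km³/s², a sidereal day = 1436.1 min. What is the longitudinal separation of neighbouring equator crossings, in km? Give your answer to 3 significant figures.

Semi-major axis a = 6370 + 399 = 6769 km. Period T = 2π√(a³/μ) = 2π√(6769³/398600) = 5542.4 s = 92.37 min.
Single-satellite node shift = (5542.4/86166) × 360° = 23.16°.
With 6 satellites evenly phased, successive equator crossings are 23.16/6 = 3.859° apart.
That is 3.859 × 111.2 = 429 km at the equator.

429 km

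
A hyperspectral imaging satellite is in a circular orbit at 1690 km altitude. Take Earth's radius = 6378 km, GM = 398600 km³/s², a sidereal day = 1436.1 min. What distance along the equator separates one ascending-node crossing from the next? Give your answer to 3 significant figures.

3350 km

Semi-major axis a = 6378 + 1690 = 8068 km. Period T = 2π√(a³/μ) = 2π√(8068³/398600) = 7212.1 s = 120.20 min.
During one orbit Earth rotates (7212.1 / 86166) × 360° = 30.13°.
At the equator that is 30.13° × (2π·6378/360) km/° = 30.13 × 111.3 = 3354 km.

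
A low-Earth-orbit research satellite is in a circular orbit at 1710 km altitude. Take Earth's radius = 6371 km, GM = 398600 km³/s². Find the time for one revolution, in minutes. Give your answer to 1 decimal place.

120.5 min

Semi-major axis a = 6371 + 1710 = 8081 km. Period T = 2π√(a³/μ) = 2π√(8081³/398600) = 7229.5 s = 120.49 min.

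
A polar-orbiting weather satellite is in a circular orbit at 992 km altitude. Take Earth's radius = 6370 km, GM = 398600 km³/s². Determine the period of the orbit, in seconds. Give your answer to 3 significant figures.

Semi-major axis a = 6370 + 992 = 7362 km. Period T = 2π√(a³/μ) = 2π√(7362³/398600) = 6286.4 s = 104.77 min.

6290 seconds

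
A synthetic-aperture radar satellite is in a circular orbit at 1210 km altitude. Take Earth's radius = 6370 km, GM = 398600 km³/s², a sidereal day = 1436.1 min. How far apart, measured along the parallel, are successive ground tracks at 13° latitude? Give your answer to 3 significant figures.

2970 km

Semi-major axis a = 6370 + 1210 = 7580 km. Period T = 2π√(a³/μ) = 2π√(7580³/398600) = 6567.7 s = 109.46 min.
Node shift per orbit = (6567.7/86166) × 360° = 27.44°.
Equatorial spacing = 27.44 × 111.2 km/° = 3051 km.
At 13° latitude, spacing = 3051 × cos(13°) = 2973 km.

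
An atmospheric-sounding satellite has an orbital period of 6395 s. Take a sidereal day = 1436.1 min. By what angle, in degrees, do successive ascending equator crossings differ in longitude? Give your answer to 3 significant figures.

26.7°

During one orbit Earth rotates (6395.0 / 86166) × 360° = 26.72°.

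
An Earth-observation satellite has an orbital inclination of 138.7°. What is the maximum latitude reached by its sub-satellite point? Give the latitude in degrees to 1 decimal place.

Retrograde orbit: the ground track reaches ±(180° − i) = ±(180 − 138.7) = ±41.3°.

41.3°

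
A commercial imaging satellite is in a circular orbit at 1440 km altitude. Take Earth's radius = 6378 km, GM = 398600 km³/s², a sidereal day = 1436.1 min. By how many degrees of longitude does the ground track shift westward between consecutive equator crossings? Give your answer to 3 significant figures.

28.7°

Semi-major axis a = 6378 + 1440 = 7818 km. Period T = 2π√(a³/μ) = 2π√(7818³/398600) = 6879.5 s = 114.66 min.
During one orbit Earth rotates (6879.5 / 86166) × 360° = 28.74°.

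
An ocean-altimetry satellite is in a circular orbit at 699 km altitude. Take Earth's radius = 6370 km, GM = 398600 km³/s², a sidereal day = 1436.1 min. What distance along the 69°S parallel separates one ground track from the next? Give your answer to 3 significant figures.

985 km

Semi-major axis a = 6370 + 699 = 7069 km. Period T = 2π√(a³/μ) = 2π√(7069³/398600) = 5914.9 s = 98.58 min.
Node shift per orbit = (5914.9/86166) × 360° = 24.71°.
Equatorial spacing = 24.71 × 111.2 km/° = 2747 km.
At 69° latitude, spacing = 2747 × cos(69°) = 985 km.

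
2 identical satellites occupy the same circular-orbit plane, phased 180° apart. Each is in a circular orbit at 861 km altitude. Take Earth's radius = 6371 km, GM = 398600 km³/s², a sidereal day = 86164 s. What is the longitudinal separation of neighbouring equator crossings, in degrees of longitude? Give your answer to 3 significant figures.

12.8°

Semi-major axis a = 6371 + 861 = 7232 km. Period T = 2π√(a³/μ) = 2π√(7232³/398600) = 6120.7 s = 102.01 min.
Single-satellite node shift = (6120.7/86164) × 360° = 25.57°.
With 2 satellites evenly phased, successive equator crossings are 25.57/2 = 12.786° apart.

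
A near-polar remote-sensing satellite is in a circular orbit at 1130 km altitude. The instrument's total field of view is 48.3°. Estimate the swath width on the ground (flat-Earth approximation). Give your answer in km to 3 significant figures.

1010 km

Half-angle = 48.3°/2 = 24.15°.
Swath width ≈ 2h·tan(θ/2) = 2 × 1130 × tan(24.15°) = 1013.3 km.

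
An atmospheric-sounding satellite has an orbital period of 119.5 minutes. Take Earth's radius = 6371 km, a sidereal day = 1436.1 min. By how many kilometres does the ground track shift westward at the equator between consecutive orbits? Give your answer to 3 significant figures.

T = 119.5 min = 7170.0 s.
During one orbit Earth rotates (7170.0 / 86166) × 360° = 29.96°.
At the equator that is 29.96° × (2π·6371/360) km/° = 29.96 × 111.2 = 3331 km.

3330 km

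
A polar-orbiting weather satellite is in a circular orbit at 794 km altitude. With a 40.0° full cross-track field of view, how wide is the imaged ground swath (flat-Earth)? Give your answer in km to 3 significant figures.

Half-angle = 40.0°/2 = 20°.
Swath width ≈ 2h·tan(θ/2) = 2 × 794 × tan(20°) = 578.0 km.

578 km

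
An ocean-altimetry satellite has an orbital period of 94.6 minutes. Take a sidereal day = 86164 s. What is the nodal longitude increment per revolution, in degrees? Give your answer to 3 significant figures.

T = 94.6 min = 5676.0 s.
During one orbit Earth rotates (5676.0 / 86164) × 360° = 23.71°.

23.7°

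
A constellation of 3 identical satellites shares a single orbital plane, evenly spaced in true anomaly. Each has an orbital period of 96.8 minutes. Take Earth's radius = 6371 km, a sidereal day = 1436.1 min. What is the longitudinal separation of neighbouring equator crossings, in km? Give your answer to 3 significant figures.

T = 96.8 min = 5808.0 s.
Single-satellite node shift = (5808.0/86166) × 360° = 24.27°.
With 3 satellites evenly phased, successive equator crossings are 24.27/3 = 8.089° apart.
That is 8.089 × 111.2 = 899 km at the equator.

899 km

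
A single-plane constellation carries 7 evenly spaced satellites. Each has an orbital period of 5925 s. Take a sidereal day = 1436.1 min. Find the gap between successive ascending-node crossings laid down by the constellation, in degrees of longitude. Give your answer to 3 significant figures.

3.54°

Single-satellite node shift = (5925.0/86166) × 360° = 24.75°.
With 7 satellites evenly phased, successive equator crossings are 24.75/7 = 3.536° apart.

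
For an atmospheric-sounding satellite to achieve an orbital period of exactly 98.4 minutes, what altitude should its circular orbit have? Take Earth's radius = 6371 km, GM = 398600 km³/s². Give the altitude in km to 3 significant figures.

689 km

T = 98.4 min = 5904.0 s.
From T = 2π√(a³/μ): a = (μ T²/4π²)^(1/3) = (398600 × 5904.0² / 4π²)^(1/3) = 7060 km.
Altitude h = a − R = 7060 − 6371 = 689 km.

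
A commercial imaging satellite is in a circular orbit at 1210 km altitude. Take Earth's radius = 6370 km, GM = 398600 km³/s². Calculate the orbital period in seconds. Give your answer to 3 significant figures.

6570 seconds

Semi-major axis a = 6370 + 1210 = 7580 km. Period T = 2π√(a³/μ) = 2π√(7580³/398600) = 6567.7 s = 109.46 min.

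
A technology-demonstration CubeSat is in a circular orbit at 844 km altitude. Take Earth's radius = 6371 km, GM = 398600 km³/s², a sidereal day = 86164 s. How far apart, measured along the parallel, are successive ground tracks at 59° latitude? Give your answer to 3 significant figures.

1460 km

Semi-major axis a = 6371 + 844 = 7215 km. Period T = 2π√(a³/μ) = 2π√(7215³/398600) = 6099.1 s = 101.65 min.
Node shift per orbit = (6099.1/86164) × 360° = 25.48°.
Equatorial spacing = 25.48 × 111.2 km/° = 2834 km.
At 59° latitude, spacing = 2834 × cos(59°) = 1459 km.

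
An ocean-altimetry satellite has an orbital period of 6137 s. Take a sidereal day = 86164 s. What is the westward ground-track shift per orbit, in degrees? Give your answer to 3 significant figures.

During one orbit Earth rotates (6137.0 / 86164) × 360° = 25.64°.

25.6°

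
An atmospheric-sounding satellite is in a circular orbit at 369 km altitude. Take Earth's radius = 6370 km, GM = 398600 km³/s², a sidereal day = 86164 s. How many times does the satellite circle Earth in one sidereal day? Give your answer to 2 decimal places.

Semi-major axis a = 6370 + 369 = 6739 km. Period T = 2π√(a³/μ) = 2π√(6739³/398600) = 5505.6 s = 91.76 min.
Orbits per sidereal day = 86164 / 5505.6 = 15.650.

15.65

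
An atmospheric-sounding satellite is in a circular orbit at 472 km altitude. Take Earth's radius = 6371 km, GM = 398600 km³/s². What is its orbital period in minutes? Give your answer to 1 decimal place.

Semi-major axis a = 6371 + 472 = 6843 km. Period T = 2π√(a³/μ) = 2π√(6843³/398600) = 5633.5 s = 93.89 min.

93.9 min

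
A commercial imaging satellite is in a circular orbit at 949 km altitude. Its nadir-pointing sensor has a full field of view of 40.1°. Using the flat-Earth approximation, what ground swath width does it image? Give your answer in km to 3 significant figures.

693 km

Half-angle = 40.1°/2 = 20.05°.
Swath width ≈ 2h·tan(θ/2) = 2 × 949 × tan(20.05°) = 692.7 km.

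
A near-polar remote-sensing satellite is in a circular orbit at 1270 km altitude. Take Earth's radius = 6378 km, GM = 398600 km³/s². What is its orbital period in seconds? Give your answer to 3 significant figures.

6660 seconds

Semi-major axis a = 6378 + 1270 = 7648 km. Period T = 2π√(a³/μ) = 2π√(7648³/398600) = 6656.3 s = 110.94 min.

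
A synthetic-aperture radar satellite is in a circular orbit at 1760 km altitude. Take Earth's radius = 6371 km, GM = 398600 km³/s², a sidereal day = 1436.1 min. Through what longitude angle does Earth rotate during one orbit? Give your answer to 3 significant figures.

Semi-major axis a = 6371 + 1760 = 8131 km. Period T = 2π√(a³/μ) = 2π√(8131³/398600) = 7296.7 s = 121.61 min.
During one orbit Earth rotates (7296.7 / 86166) × 360° = 30.49°.

30.5°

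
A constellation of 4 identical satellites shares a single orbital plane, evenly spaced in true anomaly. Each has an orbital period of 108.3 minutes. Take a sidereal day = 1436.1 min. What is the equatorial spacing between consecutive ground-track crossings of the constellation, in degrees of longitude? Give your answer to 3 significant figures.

6.79°

T = 108.3 min = 6498.0 s.
Single-satellite node shift = (6498.0/86166) × 360° = 27.15°.
With 4 satellites evenly phased, successive equator crossings are 27.15/4 = 6.787° apart.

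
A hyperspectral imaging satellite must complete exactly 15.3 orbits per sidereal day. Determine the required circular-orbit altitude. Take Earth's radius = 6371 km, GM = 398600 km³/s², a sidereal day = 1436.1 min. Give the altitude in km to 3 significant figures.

471 km

Required period T = 86166 / 15.3 = 5631.8 s.
From T = 2π√(a³/μ): a = (μ T²/4π²)^(1/3) = (398600 × 5631.8² / 4π²)^(1/3) = 6842 km.
Altitude h = a − R = 6842 − 6371 = 471 km.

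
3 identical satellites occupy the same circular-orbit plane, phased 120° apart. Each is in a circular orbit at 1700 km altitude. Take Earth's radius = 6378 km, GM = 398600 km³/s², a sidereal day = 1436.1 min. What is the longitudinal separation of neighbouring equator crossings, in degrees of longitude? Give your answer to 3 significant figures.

10.1°

Semi-major axis a = 6378 + 1700 = 8078 km. Period T = 2π√(a³/μ) = 2π√(8078³/398600) = 7225.5 s = 120.42 min.
Single-satellite node shift = (7225.5/86166) × 360° = 30.19°.
With 3 satellites evenly phased, successive equator crossings are 30.19/3 = 10.063° apart.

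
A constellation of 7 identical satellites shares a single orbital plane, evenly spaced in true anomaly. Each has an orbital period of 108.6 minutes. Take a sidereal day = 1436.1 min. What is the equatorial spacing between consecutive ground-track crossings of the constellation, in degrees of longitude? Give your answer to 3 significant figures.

T = 108.6 min = 6516.0 s.
Single-satellite node shift = (6516.0/86166) × 360° = 27.22°.
With 7 satellites evenly phased, successive equator crossings are 27.22/7 = 3.889° apart.

3.89°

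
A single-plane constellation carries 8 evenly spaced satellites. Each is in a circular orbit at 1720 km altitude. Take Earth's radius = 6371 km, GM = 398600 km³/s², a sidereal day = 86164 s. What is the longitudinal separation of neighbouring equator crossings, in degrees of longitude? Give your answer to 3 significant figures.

Semi-major axis a = 6371 + 1720 = 8091 km. Period T = 2π√(a³/μ) = 2π√(8091³/398600) = 7242.9 s = 120.72 min.
Single-satellite node shift = (7242.9/86164) × 360° = 30.26°.
With 8 satellites evenly phased, successive equator crossings are 30.26/8 = 3.783° apart.

3.78°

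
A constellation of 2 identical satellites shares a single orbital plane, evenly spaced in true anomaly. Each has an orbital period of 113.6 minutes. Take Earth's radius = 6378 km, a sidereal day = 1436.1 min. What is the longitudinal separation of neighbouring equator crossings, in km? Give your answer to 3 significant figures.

T = 113.6 min = 6816.0 s.
Single-satellite node shift = (6816.0/86166) × 360° = 28.48°.
With 2 satellites evenly phased, successive equator crossings are 28.48/2 = 14.239° apart.
That is 14.239 × 111.3 = 1585 km at the equator.

1580 km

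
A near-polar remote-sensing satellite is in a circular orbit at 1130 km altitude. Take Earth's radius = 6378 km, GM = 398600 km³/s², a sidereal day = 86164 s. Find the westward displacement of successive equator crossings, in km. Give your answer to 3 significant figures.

Semi-major axis a = 6378 + 1130 = 7508 km. Period T = 2π√(a³/μ) = 2π√(7508³/398600) = 6474.4 s = 107.91 min.
During one orbit Earth rotates (6474.4 / 86164) × 360° = 27.05°.
At the equator that is 27.05° × (2π·6378/360) km/° = 27.05 × 111.3 = 3011 km.

3010 km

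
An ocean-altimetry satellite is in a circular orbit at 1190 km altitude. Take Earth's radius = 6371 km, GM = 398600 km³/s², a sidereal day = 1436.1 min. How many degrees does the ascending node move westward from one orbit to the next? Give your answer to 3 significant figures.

27.3°

Semi-major axis a = 6371 + 1190 = 7561 km. Period T = 2π√(a³/μ) = 2π√(7561³/398600) = 6543.0 s = 109.05 min.
During one orbit Earth rotates (6543.0 / 86166) × 360° = 27.34°.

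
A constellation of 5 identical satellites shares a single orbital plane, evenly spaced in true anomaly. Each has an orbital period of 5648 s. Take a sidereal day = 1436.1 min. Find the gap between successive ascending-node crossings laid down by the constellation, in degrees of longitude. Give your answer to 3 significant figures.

Single-satellite node shift = (5648.0/86166) × 360° = 23.60°.
With 5 satellites evenly phased, successive equator crossings are 23.60/5 = 4.719° apart.

4.72°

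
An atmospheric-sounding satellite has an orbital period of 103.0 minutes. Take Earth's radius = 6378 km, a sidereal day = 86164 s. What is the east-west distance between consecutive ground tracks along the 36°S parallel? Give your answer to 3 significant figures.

2330 km

T = 103.0 min = 6180.0 s.
Node shift per orbit = (6180.0/86164) × 360° = 25.82°.
Equatorial spacing = 25.82 × 111.3 km/° = 2874 km.
At 36° latitude, spacing = 2874 × cos(36°) = 2325 km.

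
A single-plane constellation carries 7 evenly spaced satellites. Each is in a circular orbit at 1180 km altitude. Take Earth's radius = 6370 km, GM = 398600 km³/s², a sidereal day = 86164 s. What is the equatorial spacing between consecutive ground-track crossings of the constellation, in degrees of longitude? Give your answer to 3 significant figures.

Semi-major axis a = 6370 + 1180 = 7550 km. Period T = 2π√(a³/μ) = 2π√(7550³/398600) = 6528.8 s = 108.81 min.
Single-satellite node shift = (6528.8/86164) × 360° = 27.28°.
With 7 satellites evenly phased, successive equator crossings are 27.28/7 = 3.897° apart.

3.90°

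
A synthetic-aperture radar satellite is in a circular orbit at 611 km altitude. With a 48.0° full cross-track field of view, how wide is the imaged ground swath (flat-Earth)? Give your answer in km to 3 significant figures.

Half-angle = 48.0°/2 = 24°.
Swath width ≈ 2h·tan(θ/2) = 2 × 611 × tan(24°) = 544.1 km.

544 km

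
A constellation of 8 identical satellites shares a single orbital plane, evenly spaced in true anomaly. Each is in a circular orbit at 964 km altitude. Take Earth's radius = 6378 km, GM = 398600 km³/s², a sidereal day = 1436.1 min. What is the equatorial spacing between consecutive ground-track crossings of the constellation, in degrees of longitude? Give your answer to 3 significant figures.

3.27°

Semi-major axis a = 6378 + 964 = 7342 km. Period T = 2π√(a³/μ) = 2π√(7342³/398600) = 6260.8 s = 104.35 min.
Single-satellite node shift = (6260.8/86166) × 360° = 26.16°.
With 8 satellites evenly phased, successive equator crossings are 26.16/8 = 3.270° apart.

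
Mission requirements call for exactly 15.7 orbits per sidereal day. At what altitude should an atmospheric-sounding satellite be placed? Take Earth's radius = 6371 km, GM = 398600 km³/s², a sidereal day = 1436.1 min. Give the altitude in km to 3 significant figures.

354 km

Required period T = 86166 / 15.7 = 5488.3 s.
From T = 2π√(a³/μ): a = (μ T²/4π²)^(1/3) = (398600 × 5488.3² / 4π²)^(1/3) = 6725 km.
Altitude h = a − R = 6725 − 6371 = 354 km.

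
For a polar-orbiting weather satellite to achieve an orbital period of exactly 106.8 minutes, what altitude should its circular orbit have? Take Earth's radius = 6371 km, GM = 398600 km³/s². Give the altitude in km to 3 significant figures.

1090 km

T = 106.8 min = 6408.0 s.
From T = 2π√(a³/μ): a = (μ T²/4π²)^(1/3) = (398600 × 6408.0² / 4π²)^(1/3) = 7457 km.
Altitude h = a − R = 7457 − 6371 = 1086 km.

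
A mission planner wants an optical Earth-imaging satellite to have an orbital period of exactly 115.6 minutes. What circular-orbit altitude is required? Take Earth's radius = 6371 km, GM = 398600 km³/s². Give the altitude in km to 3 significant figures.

T = 115.6 min = 6936.0 s.
From T = 2π√(a³/μ): a = (μ T²/4π²)^(1/3) = (398600 × 6936.0² / 4π²)^(1/3) = 7861 km.
Altitude h = a − R = 7861 − 6371 = 1490 km.

1490 km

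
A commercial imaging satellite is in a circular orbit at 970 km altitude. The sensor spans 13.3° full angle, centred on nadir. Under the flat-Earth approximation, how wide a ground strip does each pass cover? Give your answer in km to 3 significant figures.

Half-angle = 13.3°/2 = 6.65°.
Swath width ≈ 2h·tan(θ/2) = 2 × 970 × tan(6.65°) = 226.2 km.

226 km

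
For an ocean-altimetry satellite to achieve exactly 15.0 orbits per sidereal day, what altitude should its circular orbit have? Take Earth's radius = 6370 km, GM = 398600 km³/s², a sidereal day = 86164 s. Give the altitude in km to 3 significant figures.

Required period T = 86164 / 15.0 = 5744.3 s.
From T = 2π√(a³/μ): a = (μ T²/4π²)^(1/3) = (398600 × 5744.3² / 4π²)^(1/3) = 6932 km.
Altitude h = a − R = 6932 − 6370 = 562 km.

562 km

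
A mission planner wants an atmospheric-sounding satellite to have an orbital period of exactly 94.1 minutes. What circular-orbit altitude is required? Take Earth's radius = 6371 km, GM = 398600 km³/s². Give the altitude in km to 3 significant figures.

T = 94.1 min = 5646.0 s.
From T = 2π√(a³/μ): a = (μ T²/4π²)^(1/3) = (398600 × 5646.0² / 4π²)^(1/3) = 6853 km.
Altitude h = a − R = 6853 − 6371 = 482 km.

482 km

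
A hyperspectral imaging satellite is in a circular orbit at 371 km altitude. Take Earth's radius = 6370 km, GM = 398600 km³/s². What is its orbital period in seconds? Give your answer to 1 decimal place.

5508.0 seconds

Semi-major axis a = 6370 + 371 = 6741 km. Period T = 2π√(a³/μ) = 2π√(6741³/398600) = 5508.0 s = 91.80 min.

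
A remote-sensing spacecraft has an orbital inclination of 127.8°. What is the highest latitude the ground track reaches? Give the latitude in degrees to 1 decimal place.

52.2°

Retrograde orbit: the ground track reaches ±(180° − i) = ±(180 − 127.8) = ±52.2°.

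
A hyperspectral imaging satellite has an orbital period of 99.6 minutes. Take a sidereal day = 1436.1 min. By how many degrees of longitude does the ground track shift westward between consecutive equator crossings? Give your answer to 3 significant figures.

25.0°

T = 99.6 min = 5976.0 s.
During one orbit Earth rotates (5976.0 / 86166) × 360° = 24.97°.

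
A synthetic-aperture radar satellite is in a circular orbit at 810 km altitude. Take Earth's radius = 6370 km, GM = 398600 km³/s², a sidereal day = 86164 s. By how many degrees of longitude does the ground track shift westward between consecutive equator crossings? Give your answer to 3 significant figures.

Semi-major axis a = 6370 + 810 = 7180 km. Period T = 2π√(a³/μ) = 2π√(7180³/398600) = 6054.8 s = 100.91 min.
During one orbit Earth rotates (6054.8 / 86164) × 360° = 25.30°.

25.3°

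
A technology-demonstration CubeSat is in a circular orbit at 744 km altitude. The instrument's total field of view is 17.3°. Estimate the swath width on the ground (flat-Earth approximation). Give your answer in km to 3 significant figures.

Half-angle = 17.3°/2 = 8.65°.
Swath width ≈ 2h·tan(θ/2) = 2 × 744 × tan(8.65°) = 226.4 km.

226 km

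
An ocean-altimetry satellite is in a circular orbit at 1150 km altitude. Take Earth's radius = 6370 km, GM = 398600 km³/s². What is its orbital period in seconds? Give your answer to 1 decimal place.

6489.9 seconds

Semi-major axis a = 6370 + 1150 = 7520 km. Period T = 2π√(a³/μ) = 2π√(7520³/398600) = 6489.9 s = 108.16 min.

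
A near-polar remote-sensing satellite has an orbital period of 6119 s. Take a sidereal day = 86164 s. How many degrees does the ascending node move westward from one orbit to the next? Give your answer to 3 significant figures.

During one orbit Earth rotates (6119.0 / 86164) × 360° = 25.57°.

25.6°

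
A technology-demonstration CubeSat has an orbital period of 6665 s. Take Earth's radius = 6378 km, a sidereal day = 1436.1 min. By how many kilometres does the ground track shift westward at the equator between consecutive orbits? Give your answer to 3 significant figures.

During one orbit Earth rotates (6665.0 / 86166) × 360° = 27.85°.
At the equator that is 27.85° × (2π·6378/360) km/° = 27.85 × 111.3 = 3100 km.

3100 km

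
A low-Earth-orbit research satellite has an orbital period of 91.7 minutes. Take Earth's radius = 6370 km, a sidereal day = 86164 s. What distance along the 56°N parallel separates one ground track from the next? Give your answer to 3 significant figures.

1430 km

T = 91.7 min = 5502.0 s.
Node shift per orbit = (5502.0/86164) × 360° = 22.99°.
Equatorial spacing = 22.99 × 111.2 km/° = 2556 km.
At 56° latitude, spacing = 2556 × cos(56°) = 1429 km.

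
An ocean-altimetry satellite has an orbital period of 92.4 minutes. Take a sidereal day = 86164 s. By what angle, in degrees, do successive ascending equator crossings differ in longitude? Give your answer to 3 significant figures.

T = 92.4 min = 5544.0 s.
During one orbit Earth rotates (5544.0 / 86164) × 360° = 23.16°.

23.2°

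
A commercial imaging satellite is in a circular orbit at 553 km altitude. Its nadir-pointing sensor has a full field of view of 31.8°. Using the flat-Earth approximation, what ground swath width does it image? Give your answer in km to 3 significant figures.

Half-angle = 31.8°/2 = 15.9°.
Swath width ≈ 2h·tan(θ/2) = 2 × 553 × tan(15.9°) = 315.1 km.

315 km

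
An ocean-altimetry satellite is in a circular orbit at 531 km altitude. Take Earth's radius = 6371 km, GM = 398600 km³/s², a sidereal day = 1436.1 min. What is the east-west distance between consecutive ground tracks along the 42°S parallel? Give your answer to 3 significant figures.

Semi-major axis a = 6371 + 531 = 6902 km. Period T = 2π√(a³/μ) = 2π√(6902³/398600) = 5706.6 s = 95.11 min.
Node shift per orbit = (5706.6/86166) × 360° = 23.84°.
Equatorial spacing = 23.84 × 111.2 km/° = 2651 km.
At 42° latitude, spacing = 2651 × cos(42°) = 1970 km.

1970 km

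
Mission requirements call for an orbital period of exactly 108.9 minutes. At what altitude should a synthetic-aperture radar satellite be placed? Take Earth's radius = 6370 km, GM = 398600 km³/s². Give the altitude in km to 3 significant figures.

1180 km

T = 108.9 min = 6534.0 s.
From T = 2π√(a³/μ): a = (μ T²/4π²)^(1/3) = (398600 × 6534.0² / 4π²)^(1/3) = 7554 km.
Altitude h = a − R = 7554 − 6370 = 1184 km.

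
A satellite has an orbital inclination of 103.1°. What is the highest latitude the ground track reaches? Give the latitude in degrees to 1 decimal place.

76.9°

Retrograde orbit: the ground track reaches ±(180° − i) = ±(180 − 103.1) = ±76.9°.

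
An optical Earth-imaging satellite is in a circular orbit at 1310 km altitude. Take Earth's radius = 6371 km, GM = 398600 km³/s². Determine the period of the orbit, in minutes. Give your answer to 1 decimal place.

111.7 min

Semi-major axis a = 6371 + 1310 = 7681 km. Period T = 2π√(a³/μ) = 2π√(7681³/398600) = 6699.4 s = 111.66 min.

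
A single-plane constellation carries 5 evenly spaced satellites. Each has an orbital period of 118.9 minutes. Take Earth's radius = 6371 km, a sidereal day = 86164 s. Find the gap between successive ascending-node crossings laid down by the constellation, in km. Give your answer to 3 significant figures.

T = 118.9 min = 7134.0 s.
Single-satellite node shift = (7134.0/86164) × 360° = 29.81°.
With 5 satellites evenly phased, successive equator crossings are 29.81/5 = 5.961° apart.
That is 5.961 × 111.2 = 663 km at the equator.

663 km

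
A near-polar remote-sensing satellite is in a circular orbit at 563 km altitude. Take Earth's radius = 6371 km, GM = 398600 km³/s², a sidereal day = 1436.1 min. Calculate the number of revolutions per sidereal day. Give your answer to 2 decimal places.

Semi-major axis a = 6371 + 563 = 6934 km. Period T = 2π√(a³/μ) = 2π√(6934³/398600) = 5746.3 s = 95.77 min.
Orbits per sidereal day = 86166 / 5746.3 = 14.995.

15.00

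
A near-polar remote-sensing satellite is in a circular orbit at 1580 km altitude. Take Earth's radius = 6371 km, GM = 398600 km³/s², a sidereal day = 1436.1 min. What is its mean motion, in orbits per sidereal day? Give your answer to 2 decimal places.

12.21

Semi-major axis a = 6371 + 1580 = 7951 km. Period T = 2π√(a³/μ) = 2π√(7951³/398600) = 7055.8 s = 117.60 min.
Orbits per sidereal day = 86166 / 7055.8 = 12.212.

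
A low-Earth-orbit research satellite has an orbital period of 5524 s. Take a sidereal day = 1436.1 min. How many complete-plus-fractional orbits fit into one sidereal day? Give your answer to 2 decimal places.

15.60

Orbits per sidereal day = 86166 / 5524.0 = 15.598.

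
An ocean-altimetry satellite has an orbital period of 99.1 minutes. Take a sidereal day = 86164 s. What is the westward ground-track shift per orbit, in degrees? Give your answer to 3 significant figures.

24.8°

T = 99.1 min = 5946.0 s.
During one orbit Earth rotates (5946.0 / 86164) × 360° = 24.84°.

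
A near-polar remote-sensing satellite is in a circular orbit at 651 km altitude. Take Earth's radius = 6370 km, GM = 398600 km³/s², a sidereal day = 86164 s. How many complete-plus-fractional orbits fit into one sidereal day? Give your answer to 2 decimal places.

14.72

Semi-major axis a = 6370 + 651 = 7021 km. Period T = 2π√(a³/μ) = 2π√(7021³/398600) = 5854.8 s = 97.58 min.
Orbits per sidereal day = 86164 / 5854.8 = 14.717.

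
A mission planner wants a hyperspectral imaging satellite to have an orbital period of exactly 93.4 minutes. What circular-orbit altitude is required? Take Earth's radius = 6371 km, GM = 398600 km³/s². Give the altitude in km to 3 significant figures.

T = 93.4 min = 5604.0 s.
From T = 2π√(a³/μ): a = (μ T²/4π²)^(1/3) = (398600 × 5604.0² / 4π²)^(1/3) = 6819 km.
Altitude h = a − R = 6819 − 6371 = 448 km.

448 km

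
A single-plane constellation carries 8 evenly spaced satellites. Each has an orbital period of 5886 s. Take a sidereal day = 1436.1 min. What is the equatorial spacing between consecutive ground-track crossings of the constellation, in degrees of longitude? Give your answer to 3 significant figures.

3.07°

Single-satellite node shift = (5886.0/86166) × 360° = 24.59°.
With 8 satellites evenly phased, successive equator crossings are 24.59/8 = 3.074° apart.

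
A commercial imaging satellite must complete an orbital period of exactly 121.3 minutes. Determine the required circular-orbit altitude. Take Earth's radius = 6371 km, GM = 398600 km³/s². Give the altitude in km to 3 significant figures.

1750 km

T = 121.3 min = 7278.0 s.
From T = 2π√(a³/μ): a = (μ T²/4π²)^(1/3) = (398600 × 7278.0² / 4π²)^(1/3) = 8117 km.
Altitude h = a − R = 8117 − 6371 = 1746 km.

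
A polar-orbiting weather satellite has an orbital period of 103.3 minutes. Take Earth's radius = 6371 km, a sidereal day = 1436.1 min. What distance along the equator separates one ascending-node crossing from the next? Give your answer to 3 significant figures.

2880 km

T = 103.3 min = 6198.0 s.
During one orbit Earth rotates (6198.0 / 86166) × 360° = 25.90°.
At the equator that is 25.90° × (2π·6371/360) km/° = 25.90 × 111.2 = 2879 km.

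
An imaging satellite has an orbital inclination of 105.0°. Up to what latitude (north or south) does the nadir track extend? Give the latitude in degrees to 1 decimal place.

Retrograde orbit: the ground track reaches ±(180° − i) = ±(180 − 105.0) = ±75.0°.

75.0°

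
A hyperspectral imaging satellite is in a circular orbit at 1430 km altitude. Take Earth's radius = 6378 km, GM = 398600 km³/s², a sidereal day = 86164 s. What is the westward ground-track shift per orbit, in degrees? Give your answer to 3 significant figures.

28.7°

Semi-major axis a = 6378 + 1430 = 7808 km. Period T = 2π√(a³/μ) = 2π√(7808³/398600) = 6866.3 s = 114.44 min.
During one orbit Earth rotates (6866.3 / 86164) × 360° = 28.69°.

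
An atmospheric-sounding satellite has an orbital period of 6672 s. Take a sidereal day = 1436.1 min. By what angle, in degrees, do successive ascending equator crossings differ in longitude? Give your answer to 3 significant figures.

During one orbit Earth rotates (6672.0 / 86166) × 360° = 27.88°.

27.9°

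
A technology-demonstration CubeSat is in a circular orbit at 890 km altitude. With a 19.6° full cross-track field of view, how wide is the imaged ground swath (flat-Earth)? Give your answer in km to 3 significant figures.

Half-angle = 19.6°/2 = 9.8°.
Swath width ≈ 2h·tan(θ/2) = 2 × 890 × tan(9.8°) = 307.5 km.

307 km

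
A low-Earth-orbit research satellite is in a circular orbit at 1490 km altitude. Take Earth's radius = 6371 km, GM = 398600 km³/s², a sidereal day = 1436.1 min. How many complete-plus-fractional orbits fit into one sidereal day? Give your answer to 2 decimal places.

12.42

Semi-major axis a = 6371 + 1490 = 7861 km. Period T = 2π√(a³/μ) = 2π√(7861³/398600) = 6936.3 s = 115.61 min.
Orbits per sidereal day = 86166 / 6936.3 = 12.422.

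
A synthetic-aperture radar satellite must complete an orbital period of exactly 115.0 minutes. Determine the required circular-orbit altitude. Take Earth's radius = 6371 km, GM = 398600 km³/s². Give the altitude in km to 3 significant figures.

1460 km

T = 115.0 min = 6900.0 s.
From T = 2π√(a³/μ): a = (μ T²/4π²)^(1/3) = (398600 × 6900.0² / 4π²)^(1/3) = 7834 km.
Altitude h = a − R = 7834 − 6371 = 1463 km.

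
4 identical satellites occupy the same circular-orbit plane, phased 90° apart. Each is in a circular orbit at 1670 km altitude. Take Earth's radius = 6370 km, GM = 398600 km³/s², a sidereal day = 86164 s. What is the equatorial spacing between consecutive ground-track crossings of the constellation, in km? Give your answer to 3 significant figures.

Semi-major axis a = 6370 + 1670 = 8040 km. Period T = 2π√(a³/μ) = 2π√(8040³/398600) = 7174.6 s = 119.58 min.
Single-satellite node shift = (7174.6/86164) × 360° = 29.98°.
With 4 satellites evenly phased, successive equator crossings are 29.98/4 = 7.494° apart.
That is 7.494 × 111.2 = 833 km at the equator.

833 km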